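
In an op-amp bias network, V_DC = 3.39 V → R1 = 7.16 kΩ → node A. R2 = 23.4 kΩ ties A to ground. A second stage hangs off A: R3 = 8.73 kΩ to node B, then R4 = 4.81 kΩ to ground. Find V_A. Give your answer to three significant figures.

The second stage (R3 + R4 = 13.54 kΩ) loads node A in parallel with R2.
Effective lower resistance at A: R2 ‖ 13.54 = 8.577 kΩ.
First divider: V_A = V_DC · 8.577/(7.16 + 8.577) = 1.848 V.

V_A ≈ 1.85 V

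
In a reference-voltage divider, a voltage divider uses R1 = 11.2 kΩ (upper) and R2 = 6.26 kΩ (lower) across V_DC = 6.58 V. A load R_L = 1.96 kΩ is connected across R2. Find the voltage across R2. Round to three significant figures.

First combine the lower leg with the load: R2 ‖ R_L = 1.493 kΩ.
Voltage divider with the loaded lower leg: V_out = 6.58 × 1.493/(11.2 + 1.493) = 6.58 × 0.1176 = 0.7738 V.
(Unloaded it would be 2.36 V; the load pulls it down.)

V_out ≈ 0.774 V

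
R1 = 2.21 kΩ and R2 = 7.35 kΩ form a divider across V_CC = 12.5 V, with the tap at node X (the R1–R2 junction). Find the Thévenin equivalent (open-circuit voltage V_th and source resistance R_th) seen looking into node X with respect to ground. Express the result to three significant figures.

V_th ≈ 9.61 V, R_th ≈ 1.70 kΩ

V_th is the unloaded tap voltage: V_CC · R2/(R1+R2) = 12.5 × 0.7688 = 9.610 V.
Looking into X with the source shorted: R_th = R1·R2/(R1+R2) = 2.210 × 7.35/9.560 = 1.699 kΩ.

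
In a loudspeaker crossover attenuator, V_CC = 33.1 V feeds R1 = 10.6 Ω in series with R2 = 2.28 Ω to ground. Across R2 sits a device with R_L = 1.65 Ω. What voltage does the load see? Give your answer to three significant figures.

V_out ≈ 2.74 V

R2 ‖ R_L = (2.28 × 1.65)/(2.28 + 1.65) = 0.9573 Ω.
Then V_out = V_CC · R2'/(R1 + R2') = 33.1 × 0.9573/11.56 = 2.742 V.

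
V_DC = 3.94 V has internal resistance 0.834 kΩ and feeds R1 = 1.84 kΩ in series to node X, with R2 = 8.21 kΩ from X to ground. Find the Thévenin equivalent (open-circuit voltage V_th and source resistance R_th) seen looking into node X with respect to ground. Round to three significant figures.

R1' = 0.834 + 1.84 = 2.674 kΩ (source resistance + R1).
With X open, the divider is unloaded: V_th = 3.94 × 8.21/10.88 = 2.972 V.
With V_DC suppressed (replaced by a short), R_th = R1' ‖ R2 = (2.674 × 8.21)/(2.674 + 8.21) = 2.017 kΩ.

V_th ≈ 2.97 V, R_th ≈ 2.02 kΩ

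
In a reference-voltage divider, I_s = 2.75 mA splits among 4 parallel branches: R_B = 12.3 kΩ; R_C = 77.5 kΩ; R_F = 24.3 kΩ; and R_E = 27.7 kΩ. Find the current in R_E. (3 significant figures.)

I ≈ 0.579 mA

ΣG = 1/12.3 + 1/77.5 + 1/24.3 + 1/27.7 = 0.1715.
By the current-divider rule, I = I_s · G_k/ΣG = 2.75 × 0.2106 = 0.5790 mA.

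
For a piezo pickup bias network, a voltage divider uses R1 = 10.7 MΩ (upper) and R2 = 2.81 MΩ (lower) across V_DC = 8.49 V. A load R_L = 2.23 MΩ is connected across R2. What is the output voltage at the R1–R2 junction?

V_out ≈ 0.884 V

R2 ‖ R_L = (2.81 × 2.23)/(2.81 + 2.23) = 1.243 MΩ.
Now apply the divider: V_out = 8.49 × 0.1041 = 0.8838 V.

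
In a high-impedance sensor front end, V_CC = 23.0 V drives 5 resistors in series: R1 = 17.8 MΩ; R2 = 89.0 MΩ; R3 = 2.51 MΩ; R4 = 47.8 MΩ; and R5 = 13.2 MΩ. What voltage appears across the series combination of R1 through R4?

Series total: ΣR = 17.8 + 89.0 + 2.51 + 47.8 + 13.2 = 170.3 MΩ.
R_{R1..R4} = 17.8 + 89.0 + 2.51 + 47.8 = 157.1 MΩ.
By the voltage-divider rule, V = 23.0 × 157.1/170.3 = 21.22 V.

V ≈ 21.2 V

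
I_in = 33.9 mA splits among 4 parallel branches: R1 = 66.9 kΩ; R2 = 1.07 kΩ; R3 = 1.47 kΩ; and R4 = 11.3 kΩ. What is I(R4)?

Conductances: ΣG = 1/66.9 + 1/1.07 + 1/1.47 + 1/11.3 = 1.718 (1/kΩ).
Current divider: I(R4) = I_in · G_k/ΣG = 33.9 × (0.08850/1.718) = 33.9 × 0.05150 = 1.746 mA.

I ≈ 1.75 mA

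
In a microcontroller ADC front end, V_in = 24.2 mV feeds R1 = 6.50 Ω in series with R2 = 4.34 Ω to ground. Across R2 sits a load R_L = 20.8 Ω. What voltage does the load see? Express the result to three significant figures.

R2 ‖ R_L = (4.34 × 20.8)/(4.34 + 20.8) = 3.591 Ω.
Now apply the divider: V_out = 24.2 × 0.3558 = 8.611 mV.

V_out ≈ 8.61 mV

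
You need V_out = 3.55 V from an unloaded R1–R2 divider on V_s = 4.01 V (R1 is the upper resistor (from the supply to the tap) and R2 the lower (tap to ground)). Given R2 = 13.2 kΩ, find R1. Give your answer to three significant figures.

R1 ≈ 1.71 kΩ

Required fraction k = V_out/V_s = 0.8853.
Rearranging, R1 = R2·(1−k)/k = 13.2 × 0.1296 = 1.710 kΩ.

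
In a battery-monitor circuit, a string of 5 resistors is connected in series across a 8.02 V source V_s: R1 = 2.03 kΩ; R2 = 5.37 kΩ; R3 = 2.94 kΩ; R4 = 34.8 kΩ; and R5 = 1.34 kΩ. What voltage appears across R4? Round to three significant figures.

Total series resistance ΣR = 2.03 + 5.37 + 2.94 + 34.8 + 1.34 = 46.48 kΩ.
Voltage divider: V = V_s · (34.80 / 46.48) = 8.02 × 0.7487 = 6.005 V.

V ≈ 6.00 V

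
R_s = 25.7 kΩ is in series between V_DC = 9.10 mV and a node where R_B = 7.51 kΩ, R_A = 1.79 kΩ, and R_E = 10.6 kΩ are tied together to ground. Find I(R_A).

I ≈ 0.240 µA

Combine the parallel branches: R_p = (1/7.51 + 1/1.79 + 1/10.6)⁻¹ = 1.272 kΩ.
Node voltage V_A = V_DC · R_p/(R_s + R_p) = 9.10 × 0.04716 = 0.4292 mV.
Branch current I = V_A/R_A = 0.4292/1.79 = 0.2398 µA.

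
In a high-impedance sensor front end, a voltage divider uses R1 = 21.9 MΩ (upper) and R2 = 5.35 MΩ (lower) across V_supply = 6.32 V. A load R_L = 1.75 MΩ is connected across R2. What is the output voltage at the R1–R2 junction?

First combine the lower leg with the load: R2 ‖ R_L = 1.319 MΩ.
Then V_out = V_supply · R2'/(R1 + R2') = 6.32 × 1.319/23.22 = 0.3589 V.
(Unloaded it would be 1.24 V; the load pulls it down.)

V_out ≈ 0.359 V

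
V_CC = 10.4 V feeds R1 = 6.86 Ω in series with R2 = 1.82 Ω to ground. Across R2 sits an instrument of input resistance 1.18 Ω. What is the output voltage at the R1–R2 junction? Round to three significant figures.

V_out ≈ 0.983 V

First combine the lower leg with the load: R2 ‖ R_L = 0.7159 Ω.
Voltage divider with the loaded lower leg: V_out = 10.4 × 0.7159/(6.86 + 0.7159) = 10.4 × 0.09449 = 0.9827 V.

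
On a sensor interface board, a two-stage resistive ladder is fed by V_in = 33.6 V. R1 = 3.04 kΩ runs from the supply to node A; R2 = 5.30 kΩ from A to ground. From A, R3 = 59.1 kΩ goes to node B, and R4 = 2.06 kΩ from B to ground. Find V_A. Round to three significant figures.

V_A ≈ 20.7 V

The second stage (R3 + R4 = 61.16 kΩ) loads node A in parallel with R2.
R2 ‖ (R3+R4) = 4.877 kΩ.
V_A = 33.6 × 4.877/(3.04 + 4.877) = 20.70 V.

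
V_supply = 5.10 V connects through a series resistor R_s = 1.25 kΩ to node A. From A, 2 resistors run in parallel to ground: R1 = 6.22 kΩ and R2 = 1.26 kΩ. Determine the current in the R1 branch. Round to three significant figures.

Parallel bank: R_p = 1/(1/6.22 + 1/1.26) = 1.048 kΩ.
V_A by voltage divider: V_A = 5.10 × 1.048/(1.25 + 1.048) = 2.326 V.
Branch current I = V_A/R1 = 2.326/6.22 = 0.3739 mA.

I ≈ 0.374 mA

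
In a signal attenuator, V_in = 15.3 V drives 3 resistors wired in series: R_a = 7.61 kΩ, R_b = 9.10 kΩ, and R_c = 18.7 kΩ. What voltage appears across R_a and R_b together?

V ≈ 7.22 V

Total series resistance ΣR = 7.61 + 9.10 + 18.7 = 35.41 kΩ.
R_{R_a..R_b} = 7.61 + 9.10 = 16.71 kΩ.
V = V_in · R/ΣR = 15.3 × 0.4719 = 7.220 V.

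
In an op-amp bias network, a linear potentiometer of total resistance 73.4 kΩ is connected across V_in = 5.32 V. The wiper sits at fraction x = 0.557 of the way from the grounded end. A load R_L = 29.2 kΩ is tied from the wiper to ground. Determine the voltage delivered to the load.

The pot divides into 32.52 kΩ above the wiper and 40.88 kΩ below.
Lower segment in parallel with the load: 40.88 ‖ 29.2 = 17.03 kΩ.
Loaded-divider output: V_out = 5.32 × 0.3438 = 1.829 V.

V_out ≈ 1.83 V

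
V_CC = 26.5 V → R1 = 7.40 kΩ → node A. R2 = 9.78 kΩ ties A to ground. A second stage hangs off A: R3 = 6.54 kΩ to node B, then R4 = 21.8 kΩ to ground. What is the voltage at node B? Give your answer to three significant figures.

V_B ≈ 10.1 V

The second stage (R3 + R4 = 28.34 kΩ) loads node A in parallel with R2.
R2 ‖ (R3+R4) = 7.271 kΩ.
First divider: V_A = V_CC · 7.271/(7.40 + 7.271) = 13.13 V.
V_B = V_A × 0.7692 = 10.10 V.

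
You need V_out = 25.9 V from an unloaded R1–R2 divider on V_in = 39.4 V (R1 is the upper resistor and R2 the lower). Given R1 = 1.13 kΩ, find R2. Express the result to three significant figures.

R2 ≈ 2.17 kΩ

V_out/V_in = R2/(R1+R2) = 0.6574.
So R2 = R1 · V_out/(V_in − V_out) = 1.13 × 25.9/(39.4 − 25.9) = 1.13 × 1.919 = 2.168 kΩ.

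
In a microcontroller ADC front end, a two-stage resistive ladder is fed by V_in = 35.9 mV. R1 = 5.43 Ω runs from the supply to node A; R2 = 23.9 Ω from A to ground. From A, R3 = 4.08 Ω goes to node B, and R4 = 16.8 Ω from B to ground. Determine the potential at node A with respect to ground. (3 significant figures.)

V_A ≈ 24.1 mV

Looking into the second stage from A: R3 + R4 = 20.88 Ω appears in parallel with R2.
Effective lower resistance at A: R2 ‖ 20.88 = 11.14 Ω.
V_A = 35.9 × 11.14/(5.43 + 11.14) = 24.14 mV.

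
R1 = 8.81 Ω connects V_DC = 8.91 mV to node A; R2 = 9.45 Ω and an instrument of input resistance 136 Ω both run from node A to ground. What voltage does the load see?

V_out ≈ 4.46 mV

The load sits in parallel with R2, giving an effective lower resistance R2' = R2·R_L/(R2+R_L) = 8.836 Ω.
Now apply the divider: V_out = 8.91 × 0.5007 = 4.462 mV.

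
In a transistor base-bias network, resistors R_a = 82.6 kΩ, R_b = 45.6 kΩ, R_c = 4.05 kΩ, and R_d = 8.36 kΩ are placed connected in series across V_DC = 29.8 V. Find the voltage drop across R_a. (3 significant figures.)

Series total: ΣR = 82.6 + 45.6 + 4.05 + 8.36 = 140.6 kΩ.
By the voltage-divider rule, V = 29.8 × 82.60/140.6 = 17.51 V.

V ≈ 17.5 V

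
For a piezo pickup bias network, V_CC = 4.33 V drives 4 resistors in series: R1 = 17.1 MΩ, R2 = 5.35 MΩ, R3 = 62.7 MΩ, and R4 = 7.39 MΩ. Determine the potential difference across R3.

V ≈ 2.93 V

Total series resistance ΣR = 17.1 + 5.35 + 62.7 + 7.39 = 92.54 MΩ.
V = V_CC · R/ΣR = 4.33 × 0.6775 = 2.934 V.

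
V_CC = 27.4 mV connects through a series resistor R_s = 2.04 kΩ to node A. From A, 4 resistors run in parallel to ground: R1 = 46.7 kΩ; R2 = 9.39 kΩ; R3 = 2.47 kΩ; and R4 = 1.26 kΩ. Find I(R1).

I ≈ 0.158 µA

Parallel bank: R_p = 1/(1/46.7 + 1/9.39 + 1/2.47 + 1/1.26) = 0.7539 kΩ.
V_A = 27.4 × 0.7539/2.794 = 7.394 mV.
I(R1) = V_A / R1 = 7.394/46.7 = 0.1583 µA.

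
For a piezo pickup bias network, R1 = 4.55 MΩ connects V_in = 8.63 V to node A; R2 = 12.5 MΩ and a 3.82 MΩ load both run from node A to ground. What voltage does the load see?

V_out ≈ 3.38 V

R2 ‖ R_L = (12.5 × 3.82)/(12.5 + 3.82) = 2.926 MΩ.
Voltage divider with the loaded lower leg: V_out = 8.63 × 2.926/(4.55 + 2.926) = 8.63 × 0.3914 = 3.378 V.
(Unloaded it would be 6.33 V; the load pulls it down.)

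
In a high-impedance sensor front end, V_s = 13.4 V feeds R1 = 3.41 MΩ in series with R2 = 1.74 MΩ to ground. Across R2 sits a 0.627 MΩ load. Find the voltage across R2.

The load sits in parallel with R2, giving an effective lower resistance R2' = R2·R_L/(R2+R_L) = 0.4609 MΩ.
Then V_out = V_s · R2'/(R1 + R2') = 13.4 × 0.4609/3.871 = 1.596 V.

V_out ≈ 1.60 V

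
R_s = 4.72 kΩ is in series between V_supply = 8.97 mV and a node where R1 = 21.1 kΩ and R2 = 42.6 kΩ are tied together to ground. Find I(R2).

I ≈ 0.158 µA

Equivalent of the parallel group: R_p = 14.11 kΩ.
Node voltage V_A = V_supply · R_p/(R_s + R_p) = 8.97 × 0.7493 = 6.722 mV.
I(R2) = V_A / R2 = 6.722/42.6 = 0.1578 µA.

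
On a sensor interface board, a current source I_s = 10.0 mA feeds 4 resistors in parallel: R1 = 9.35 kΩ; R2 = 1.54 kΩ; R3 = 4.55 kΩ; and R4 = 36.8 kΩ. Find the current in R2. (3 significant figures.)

Conductances: ΣG = 1/9.35 + 1/1.54 + 1/4.55 + 1/36.8 = 1.003 (1/kΩ).
Current divider: I(R2) = I_s · G_k/ΣG = 10.0 × (0.6494/1.003) = 10.0 × 0.6472 = 6.472 mA.

I ≈ 6.47 mA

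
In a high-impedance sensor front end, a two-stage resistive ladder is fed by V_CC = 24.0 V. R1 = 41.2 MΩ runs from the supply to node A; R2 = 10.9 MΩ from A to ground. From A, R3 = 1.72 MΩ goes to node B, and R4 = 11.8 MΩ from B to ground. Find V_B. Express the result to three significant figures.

Looking into the second stage from A: R3 + R4 = 13.52 MΩ appears in parallel with R2.
Effective lower resistance at A: R2 ‖ 13.52 = 6.035 MΩ.
V_A = 24.0 × 6.035/(41.2 + 6.035) = 3.066 V.
Stage 2 is unloaded, so V_B = V_A · R4/(R3+R4) = 3.066 × 11.8/13.52 = 2.676 V.

V_B ≈ 2.68 V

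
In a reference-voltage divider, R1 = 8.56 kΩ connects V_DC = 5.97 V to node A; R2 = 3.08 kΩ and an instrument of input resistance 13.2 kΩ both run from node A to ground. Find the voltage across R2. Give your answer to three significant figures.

The load sits in parallel with R2, giving an effective lower resistance R2' = R2·R_L/(R2+R_L) = 2.497 kΩ.
Voltage divider with the loaded lower leg: V_out = 5.97 × 2.497/(8.56 + 2.497) = 5.97 × 0.2259 = 1.348 V.

V_out ≈ 1.35 V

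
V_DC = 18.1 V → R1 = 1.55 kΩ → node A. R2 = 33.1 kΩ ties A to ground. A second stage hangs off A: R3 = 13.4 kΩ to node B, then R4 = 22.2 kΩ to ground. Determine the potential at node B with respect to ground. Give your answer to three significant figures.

V_B ≈ 10.4 V

The second stage (R3 + R4 = 35.60 kΩ) loads node A in parallel with R2.
R2 ‖ (R3+R4) = 17.15 kΩ.
So V_A = 18.1 × 0.9171 = 16.60 V.
V_B = V_A × 0.6236 = 10.35 V.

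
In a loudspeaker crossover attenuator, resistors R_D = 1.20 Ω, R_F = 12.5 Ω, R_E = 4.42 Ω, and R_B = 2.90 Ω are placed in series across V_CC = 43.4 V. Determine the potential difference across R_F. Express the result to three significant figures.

V ≈ 25.8 V

Series total: ΣR = 1.20 + 12.5 + 4.42 + 2.90 = 21.02 Ω.
By the voltage-divider rule, V = 43.4 × 12.50/21.02 = 25.81 V.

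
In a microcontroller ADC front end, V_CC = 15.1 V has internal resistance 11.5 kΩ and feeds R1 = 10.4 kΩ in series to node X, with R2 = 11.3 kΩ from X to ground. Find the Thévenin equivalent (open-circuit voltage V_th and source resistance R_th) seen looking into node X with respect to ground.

R1' = 11.5 + 10.4 = 21.90 kΩ (source resistance + R1).
With X open, the divider is unloaded: V_th = 15.1 × 11.3/33.20 = 5.139 V.
With V_CC suppressed (replaced by a short), R_th = R1' ‖ R2 = (21.90 × 11.3)/(21.90 + 11.3) = 7.454 kΩ.

V_th ≈ 5.14 V, R_th ≈ 7.45 kΩ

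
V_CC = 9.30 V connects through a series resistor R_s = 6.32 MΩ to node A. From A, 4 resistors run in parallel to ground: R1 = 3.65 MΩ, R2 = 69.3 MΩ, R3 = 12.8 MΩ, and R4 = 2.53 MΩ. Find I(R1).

I ≈ 0.438 µA

Combine the parallel branches: R_p = (1/3.65 + 1/69.3 + 1/12.8 + 1/2.53)⁻¹ = 1.313 MΩ.
V_A by voltage divider: V_A = 9.30 × 1.313/(6.32 + 1.313) = 1.599 V.
Branch current I = V_A/R1 = 1.599/3.65 = 0.4382 µA.
(Check via current divider: I_total = 1.218 µA; share G_k/ΣG = 0.3596 → same result.)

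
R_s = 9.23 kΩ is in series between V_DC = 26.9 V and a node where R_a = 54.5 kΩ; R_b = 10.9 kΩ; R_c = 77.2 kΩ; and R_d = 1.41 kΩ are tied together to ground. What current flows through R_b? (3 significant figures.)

Parallel bank: R_p = 1/(1/54.5 + 1/10.9 + 1/77.2 + 1/1.41) = 1.202 kΩ.
V_A = 26.9 × 1.202/10.43 = 3.098 V.
I(R_b) = V_A / R_b = 3.098/10.9 = 0.2843 mA.

I ≈ 0.284 mA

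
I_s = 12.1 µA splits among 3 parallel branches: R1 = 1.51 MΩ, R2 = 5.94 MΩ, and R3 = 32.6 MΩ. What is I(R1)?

I ≈ 9.30 µA

Conductances: ΣG = 1/1.51 + 1/5.94 + 1/32.6 = 0.8613 (1/MΩ).
Current divider: I(R1) = I_s · G_k/ΣG = 12.1 × (0.6623/0.8613) = 12.1 × 0.7689 = 9.304 µA.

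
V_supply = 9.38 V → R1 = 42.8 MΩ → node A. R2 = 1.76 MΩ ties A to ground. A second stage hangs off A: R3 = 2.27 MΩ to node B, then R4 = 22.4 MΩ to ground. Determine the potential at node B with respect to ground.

The second stage (R3 + R4 = 24.67 MΩ) loads node A in parallel with R2.
Effective lower resistance at A: R2 ‖ 24.67 = 1.643 MΩ.
First divider: V_A = V_supply · 1.643/(42.8 + 1.643) = 0.3467 V.
V_B = V_A × 0.9080 = 0.3148 V.

V_B ≈ 0.315 V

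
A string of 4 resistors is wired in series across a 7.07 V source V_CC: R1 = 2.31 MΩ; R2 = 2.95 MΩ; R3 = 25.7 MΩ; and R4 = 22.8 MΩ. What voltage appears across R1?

V ≈ 0.304 V

Total series resistance ΣR = 2.31 + 2.95 + 25.7 + 22.8 = 53.76 MΩ.
Voltage divider: V = V_CC · (2.310 / 53.76) = 7.07 × 0.04297 = 0.3038 V.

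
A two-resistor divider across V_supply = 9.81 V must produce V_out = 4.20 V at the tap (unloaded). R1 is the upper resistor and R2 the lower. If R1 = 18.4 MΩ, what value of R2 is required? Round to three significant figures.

R2 ≈ 13.8 MΩ

Required fraction k = V_out/V_supply = 0.4281.
R2 = R1 · 0.4281/(1 − 0.4281) = 13.78 MΩ.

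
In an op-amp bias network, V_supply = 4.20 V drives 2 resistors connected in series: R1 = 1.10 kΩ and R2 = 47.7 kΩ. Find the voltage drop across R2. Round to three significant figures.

V ≈ 4.11 V

Total series resistance ΣR = 1.10 + 47.7 = 48.80 kΩ.
V = V_supply · R/ΣR = 4.20 × 0.9775 = 4.105 V.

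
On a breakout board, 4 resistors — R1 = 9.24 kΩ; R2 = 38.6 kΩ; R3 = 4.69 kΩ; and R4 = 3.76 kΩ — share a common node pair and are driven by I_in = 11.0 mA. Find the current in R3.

ΣG = 1/9.24 + 1/38.6 + 1/4.69 + 1/3.76 = 0.6133.
By the current-divider rule, I = I_in · G_k/ΣG = 11.0 × 0.3477 = 3.824 mA.

I ≈ 3.82 mA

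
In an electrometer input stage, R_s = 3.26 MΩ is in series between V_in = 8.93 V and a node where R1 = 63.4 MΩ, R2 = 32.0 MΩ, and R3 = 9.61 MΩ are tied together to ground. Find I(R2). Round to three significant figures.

Combine the parallel branches: R_p = (1/63.4 + 1/32.0 + 1/9.61)⁻¹ = 6.619 MΩ.
V_A by voltage divider: V_A = 8.93 × 6.619/(3.26 + 6.619) = 5.983 V.
I(R2) = V_A / R2 = 5.983/32.0 = 0.1870 µA.

I ≈ 0.187 µA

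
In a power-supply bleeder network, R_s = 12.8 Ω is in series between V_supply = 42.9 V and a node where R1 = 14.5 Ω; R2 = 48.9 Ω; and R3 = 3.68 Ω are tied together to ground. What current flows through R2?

Parallel bank: R_p = 1/(1/14.5 + 1/48.9 + 1/3.68) = 2.769 Ω.
V_A = 42.9 × 2.769/15.57 = 7.630 V.
I(R2) = V_A / R2 = 7.630/48.9 = 0.1560 A.
(Equivalently: I_total = 2.755 A, then current-divider fraction G_k/ΣG = 0.05662.)

I ≈ 0.156 A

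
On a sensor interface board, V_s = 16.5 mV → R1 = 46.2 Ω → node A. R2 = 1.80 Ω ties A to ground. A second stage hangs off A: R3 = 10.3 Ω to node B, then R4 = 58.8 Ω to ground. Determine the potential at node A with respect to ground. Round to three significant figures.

Looking into the second stage from A: R3 + R4 = 69.10 Ω appears in parallel with R2.
R2 ‖ (R3+R4) = 1.754 Ω.
So V_A = 16.5 × 0.03658 = 0.6036 mV.

V_A ≈ 0.604 mV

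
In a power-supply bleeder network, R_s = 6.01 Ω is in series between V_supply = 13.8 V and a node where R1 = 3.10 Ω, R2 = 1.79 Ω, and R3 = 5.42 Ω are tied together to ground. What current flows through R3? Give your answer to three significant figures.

I ≈ 0.344 A

Equivalent of the parallel group: R_p = 0.9383 Ω.
V_A by voltage divider: V_A = 13.8 × 0.9383/(6.01 + 0.9383) = 1.864 V.
I(R3) = V_A / R3 = 1.864/5.42 = 0.3438 A.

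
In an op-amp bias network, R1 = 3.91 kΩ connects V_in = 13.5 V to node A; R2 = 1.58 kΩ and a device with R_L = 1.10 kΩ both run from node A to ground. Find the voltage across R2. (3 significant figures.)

R2 ‖ R_L = (1.58 × 1.10)/(1.58 + 1.10) = 0.6485 kΩ.
Voltage divider with the loaded lower leg: V_out = 13.5 × 0.6485/(3.91 + 0.6485) = 13.5 × 0.1423 = 1.921 V.
(Unloaded it would be 3.89 V; the load pulls it down.)

V_out ≈ 1.92 V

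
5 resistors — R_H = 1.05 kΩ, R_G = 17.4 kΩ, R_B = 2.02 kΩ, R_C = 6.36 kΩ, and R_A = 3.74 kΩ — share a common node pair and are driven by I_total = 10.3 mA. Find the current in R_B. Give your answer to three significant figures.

Total conductance ΣG = 1/1.05 + 1/17.4 + 1/2.02 + 1/6.36 + 1/3.74 = 1.930 (units of 1/kΩ).
R_B takes the fraction G_k/ΣG = 0.4950/1.930 = 0.2566, so I = 10.3 × 0.2566 = 2.643 mA.

I ≈ 2.64 mA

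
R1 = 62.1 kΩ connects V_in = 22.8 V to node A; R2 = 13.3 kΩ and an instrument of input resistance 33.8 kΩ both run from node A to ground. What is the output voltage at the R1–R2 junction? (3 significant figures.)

R2 ‖ R_L = (13.3 × 33.8)/(13.3 + 33.8) = 9.544 kΩ.
Now apply the divider: V_out = 22.8 × 0.1332 = 3.037 V.

V_out ≈ 3.04 V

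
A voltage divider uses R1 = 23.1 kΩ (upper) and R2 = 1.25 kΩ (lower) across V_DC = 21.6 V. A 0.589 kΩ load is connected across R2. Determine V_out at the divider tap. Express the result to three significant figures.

V_out ≈ 0.368 V

R2 ‖ R_L = (1.25 × 0.589)/(1.25 + 0.589) = 0.4004 kΩ.
Then V_out = V_DC · R2'/(R1 + R2') = 21.6 × 0.4004/23.50 = 0.3680 V.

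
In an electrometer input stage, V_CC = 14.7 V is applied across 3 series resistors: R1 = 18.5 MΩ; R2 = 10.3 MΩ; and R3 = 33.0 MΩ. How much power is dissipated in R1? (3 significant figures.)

P ≈ 1.05 µW

The common current is I = 14.7/61.80 = 0.2379 µA.
V(R1) = I·R = 4.400 V; P = V·I = 4.400 × 0.2379 = 1.047 µW.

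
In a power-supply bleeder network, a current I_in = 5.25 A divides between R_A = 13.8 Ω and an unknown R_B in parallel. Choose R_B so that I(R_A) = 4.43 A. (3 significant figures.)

Two-branch current divider: I_A = I_in · R_B/(R_A + R_B).
With f = 0.8438, R_B = R_A · f/(1−f) = 13.8 × 5.402 = 74.55 Ω.

R_B ≈ 74.6 Ω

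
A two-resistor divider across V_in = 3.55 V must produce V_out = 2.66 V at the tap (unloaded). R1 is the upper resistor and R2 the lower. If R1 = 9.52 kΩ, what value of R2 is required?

V_out/V_in = R2/(R1+R2) = 0.7493.
R2 = R1 · 0.7493/(1 − 0.7493) = 28.45 kΩ.

R2 ≈ 28.5 kΩ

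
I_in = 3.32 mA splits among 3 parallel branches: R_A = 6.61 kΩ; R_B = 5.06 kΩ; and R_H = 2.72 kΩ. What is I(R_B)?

I ≈ 0.916 mA

Total conductance ΣG = 1/6.61 + 1/5.06 + 1/2.72 = 0.7166 (units of 1/kΩ).
By the current-divider rule, I = I_in · G_k/ΣG = 3.32 × 0.2758 = 0.9157 mA.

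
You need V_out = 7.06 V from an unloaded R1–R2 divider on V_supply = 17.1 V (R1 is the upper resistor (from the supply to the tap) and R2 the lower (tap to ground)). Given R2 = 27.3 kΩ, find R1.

Required fraction k = V_out/V_supply = 0.4129.
So R1 = R2 · (V_supply/V_out − 1) = 27.3 × (17.1/7.06 − 1) = 27.3 × 1.422 = 38.82 kΩ.

R1 ≈ 38.8 kΩ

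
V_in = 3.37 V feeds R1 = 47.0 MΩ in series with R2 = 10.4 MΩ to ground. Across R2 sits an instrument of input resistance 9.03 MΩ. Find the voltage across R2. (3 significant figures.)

The load sits in parallel with R2, giving an effective lower resistance R2' = R2·R_L/(R2+R_L) = 4.833 MΩ.
Then V_out = V_in · R2'/(R1 + R2') = 3.37 × 4.833/51.83 = 0.3142 V.

V_out ≈ 0.314 V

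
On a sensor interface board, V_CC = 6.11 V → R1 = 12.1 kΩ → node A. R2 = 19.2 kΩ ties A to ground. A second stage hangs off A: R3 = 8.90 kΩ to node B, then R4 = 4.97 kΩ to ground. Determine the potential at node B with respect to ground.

Looking into the second stage from A: R3 + R4 = 13.87 kΩ appears in parallel with R2.
R2 ‖ (R3+R4) = 8.053 kΩ.
First divider: V_A = V_CC · 8.053/(12.1 + 8.053) = 2.441 V.
Stage 2 is unloaded, so V_B = V_A · R4/(R3+R4) = 2.441 × 4.97/13.87 = 0.8748 V.

V_B ≈ 0.875 V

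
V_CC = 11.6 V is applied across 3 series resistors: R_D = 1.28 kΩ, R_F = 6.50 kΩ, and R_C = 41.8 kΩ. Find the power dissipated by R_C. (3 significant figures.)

ΣR = 49.58 kΩ → I = 11.6/49.58 = 0.2340 mA.
P = I²R = 0.05474 × 41.8 = 2.288 mW.

P ≈ 2.29 mW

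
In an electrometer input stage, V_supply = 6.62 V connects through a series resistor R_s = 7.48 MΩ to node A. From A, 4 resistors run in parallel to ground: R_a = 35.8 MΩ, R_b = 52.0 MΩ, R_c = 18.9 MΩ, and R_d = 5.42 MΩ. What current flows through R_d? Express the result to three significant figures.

Combine the parallel branches: R_p = (1/35.8 + 1/52.0 + 1/18.9 + 1/5.42)⁻¹ = 3.514 MΩ.
V_A = 6.62 × 3.514/10.99 = 2.116 V.
I(R_d) = V_A / R_d = 2.116/5.42 = 0.3904 µA.

I ≈ 0.390 µA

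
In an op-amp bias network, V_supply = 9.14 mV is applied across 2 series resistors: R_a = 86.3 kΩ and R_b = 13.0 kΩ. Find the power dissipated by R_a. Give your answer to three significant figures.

ΣR = 99.30 kΩ → I = 9.14/99.30 = 0.09204 µA.
P = I²R = 0.008472 × 86.3 = 0.7311 nW.

P ≈ 0.731 nW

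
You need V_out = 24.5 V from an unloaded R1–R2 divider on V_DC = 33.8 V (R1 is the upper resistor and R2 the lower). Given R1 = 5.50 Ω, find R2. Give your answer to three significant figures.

R2 ≈ 14.5 Ω

V_out/V_DC = R2/(R1+R2) = 0.7249.
Rearranging, R2 = R1·k/(1−k) = 5.50 × 2.634 = 14.49 Ω.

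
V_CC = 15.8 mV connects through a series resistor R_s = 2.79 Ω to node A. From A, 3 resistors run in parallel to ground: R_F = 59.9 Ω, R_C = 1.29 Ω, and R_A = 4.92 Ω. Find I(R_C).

Equivalent of the parallel group: R_p = 1.005 Ω.
V_A by voltage divider: V_A = 15.8 × 1.005/(2.79 + 1.005) = 4.184 mV.
Branch current I = V_A/R_C = 4.184/1.29 = 3.243 mA.

I ≈ 3.24 mA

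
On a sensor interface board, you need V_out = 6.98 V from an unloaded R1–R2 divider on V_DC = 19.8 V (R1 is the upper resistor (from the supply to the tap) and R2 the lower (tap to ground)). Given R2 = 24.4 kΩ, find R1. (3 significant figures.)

V_out/V_DC = R2/(R1+R2) = 0.3525.
So R1 = R2 · (V_DC/V_out − 1) = 24.4 × (19.8/6.98 − 1) = 24.4 × 1.837 = 44.81 kΩ.

R1 ≈ 44.8 kΩ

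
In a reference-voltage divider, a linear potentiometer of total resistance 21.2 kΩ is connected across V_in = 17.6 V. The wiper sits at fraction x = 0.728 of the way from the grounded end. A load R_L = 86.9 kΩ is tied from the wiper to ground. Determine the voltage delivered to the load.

Lower segment x·R_p = 15.43 kΩ; upper segment (1−x)·R_p = 5.766 kΩ.
(x·R_p) ‖ R_L = 13.11 kΩ.
V_out = 17.6 × 13.11/(5.766 + 13.11) = 12.22 V.
(Unloaded: V_out = x·V_in = 12.8 V.)

V_out ≈ 12.2 V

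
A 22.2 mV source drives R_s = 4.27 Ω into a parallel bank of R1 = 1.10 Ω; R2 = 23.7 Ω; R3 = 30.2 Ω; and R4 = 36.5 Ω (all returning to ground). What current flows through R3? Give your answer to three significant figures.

I ≈ 0.138 mA

Combine the parallel branches: R_p = (1/1.10 + 1/23.7 + 1/30.2 + 1/36.5)⁻¹ = 0.9883 Ω.
Node voltage V_A = V_in · R_p/(R_s + R_p) = 22.2 × 0.1880 = 4.173 mV.
I(R3) = V_A / R3 = 4.173/30.2 = 0.1382 mA.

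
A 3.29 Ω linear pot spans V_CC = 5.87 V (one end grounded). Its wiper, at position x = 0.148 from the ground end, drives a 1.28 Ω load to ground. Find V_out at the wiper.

Split the track: R_lower = x·R_p = 0.4869 Ω, R_upper = (1−x)·R_p = 2.803 Ω.
(x·R_p) ‖ R_L = 0.3527 Ω.
Then V_out = V_CC · 0.3527/(2.803 + 0.3527) = 0.6561 V.
(Unloaded: V_out = x·V_CC = 0.869 V.)

V_out ≈ 0.656 V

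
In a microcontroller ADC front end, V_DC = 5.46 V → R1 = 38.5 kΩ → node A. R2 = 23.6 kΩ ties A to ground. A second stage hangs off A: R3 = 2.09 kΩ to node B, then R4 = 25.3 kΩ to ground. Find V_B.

Looking into the second stage from A: R3 + R4 = 27.39 kΩ appears in parallel with R2.
R2 ‖ (R3+R4) = 12.68 kΩ.
V_A = 5.46 × 12.68/(38.5 + 12.68) = 1.352 V.
V_B = V_A × 0.9237 = 1.249 V.

V_B ≈ 1.25 V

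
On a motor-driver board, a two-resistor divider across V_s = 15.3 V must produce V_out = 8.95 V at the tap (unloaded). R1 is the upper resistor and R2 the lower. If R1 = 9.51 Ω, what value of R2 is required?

V_out/V_s = R2/(R1+R2) = 0.5850.
Rearranging, R2 = R1·k/(1−k) = 9.51 × 1.409 = 13.40 Ω.

R2 ≈ 13.4 Ω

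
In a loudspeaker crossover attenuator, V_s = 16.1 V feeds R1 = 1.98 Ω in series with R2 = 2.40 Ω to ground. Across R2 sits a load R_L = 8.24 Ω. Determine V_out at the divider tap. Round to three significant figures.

R2 ‖ R_L = (2.40 × 8.24)/(2.40 + 8.24) = 1.859 Ω.
Now apply the divider: V_out = 16.1 × 0.4842 = 7.796 V.

V_out ≈ 7.80 V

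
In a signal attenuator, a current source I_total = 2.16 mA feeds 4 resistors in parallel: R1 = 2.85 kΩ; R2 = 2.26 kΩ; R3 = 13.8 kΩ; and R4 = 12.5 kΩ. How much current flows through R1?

I ≈ 0.801 mA

Total conductance ΣG = 1/2.85 + 1/2.26 + 1/13.8 + 1/12.5 = 0.9458 (units of 1/kΩ).
R1 takes the fraction G_k/ΣG = 0.3509/0.9458 = 0.3710, so I = 2.16 × 0.3710 = 0.8013 mA.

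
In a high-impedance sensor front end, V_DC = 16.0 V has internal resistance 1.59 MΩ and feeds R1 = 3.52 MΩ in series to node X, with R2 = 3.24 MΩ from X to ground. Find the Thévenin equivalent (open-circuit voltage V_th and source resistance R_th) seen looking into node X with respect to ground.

R1' = 1.59 + 3.52 = 5.110 MΩ (source resistance + R1).
V_th is the unloaded tap voltage: V_DC · R2/(R1'+R2) = 16.0 × 0.3880 = 6.208 V.
Looking into X with the source shorted: R_th = R1'·R2/(R1'+R2) = 5.110 × 3.24/8.350 = 1.983 MΩ.

V_th ≈ 6.21 V, R_th ≈ 1.98 MΩ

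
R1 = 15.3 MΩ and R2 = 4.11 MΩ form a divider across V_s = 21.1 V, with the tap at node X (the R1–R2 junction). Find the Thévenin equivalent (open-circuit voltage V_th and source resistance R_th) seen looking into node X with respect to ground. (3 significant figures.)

V_th ≈ 4.47 V, R_th ≈ 3.24 MΩ

V_th is the unloaded tap voltage: V_s · R2/(R1+R2) = 21.1 × 0.2117 = 4.468 V.
Zeroing V_s shorts the top of R1 to ground, so R_th = R1 ‖ R2 = 3.240 MΩ.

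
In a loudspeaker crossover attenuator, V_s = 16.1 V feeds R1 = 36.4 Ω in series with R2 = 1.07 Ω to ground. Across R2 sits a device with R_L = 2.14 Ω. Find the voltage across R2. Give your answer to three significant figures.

First combine the lower leg with the load: R2 ‖ R_L = 0.7133 Ω.
Now apply the divider: V_out = 16.1 × 0.01922 = 0.3094 V.

V_out ≈ 0.309 V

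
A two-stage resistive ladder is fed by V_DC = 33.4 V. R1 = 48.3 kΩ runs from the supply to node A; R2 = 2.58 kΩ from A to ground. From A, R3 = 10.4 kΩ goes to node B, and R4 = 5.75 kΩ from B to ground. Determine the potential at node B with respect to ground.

Looking into the second stage from A: R3 + R4 = 16.15 kΩ appears in parallel with R2.
R2 ‖ (R3+R4) = 2.225 kΩ.
First divider: V_A = V_DC · 2.225/(48.3 + 2.225) = 1.471 V.
V_B = V_A × 0.3560 = 0.5236 V.

V_B ≈ 0.524 V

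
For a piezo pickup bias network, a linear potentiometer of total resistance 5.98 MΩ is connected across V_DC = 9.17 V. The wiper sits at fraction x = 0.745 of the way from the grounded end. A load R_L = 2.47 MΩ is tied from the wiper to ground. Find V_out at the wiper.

V_out ≈ 4.68 V

Lower segment x·R_p = 4.455 MΩ; upper segment (1−x)·R_p = 1.525 MΩ.
R_L loads the lower segment: effective lower R = 1.589 MΩ.
V_out = 9.17 × 1.589/(1.525 + 1.589) = 4.679 V.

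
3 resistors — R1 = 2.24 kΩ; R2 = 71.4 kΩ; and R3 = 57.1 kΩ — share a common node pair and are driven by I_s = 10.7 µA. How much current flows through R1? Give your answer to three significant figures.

I ≈ 9.99 µA

Conductances: ΣG = 1/2.24 + 1/71.4 + 1/57.1 = 0.4779 (1/kΩ).
R1 takes the fraction G_k/ΣG = 0.4464/0.4779 = 0.9341, so I = 10.7 × 0.9341 = 9.994 µA.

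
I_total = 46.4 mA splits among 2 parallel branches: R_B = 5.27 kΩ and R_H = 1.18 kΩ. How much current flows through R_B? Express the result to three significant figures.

With just two branches, the current splits inversely with resistance.
So I = 46.4 × 1.18/6.450 = 8.489 mA.

I ≈ 8.49 mA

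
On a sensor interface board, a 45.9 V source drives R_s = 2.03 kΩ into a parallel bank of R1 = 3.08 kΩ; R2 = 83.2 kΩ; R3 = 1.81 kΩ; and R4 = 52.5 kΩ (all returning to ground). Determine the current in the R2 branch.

Equivalent of the parallel group: R_p = 1.101 kΩ.
Node voltage V_A = V_DC · R_p/(R_s + R_p) = 45.9 × 0.3517 = 16.14 V.
I(R2) = V_A / R2 = 16.14/83.2 = 0.1940 mA.

I ≈ 0.194 mA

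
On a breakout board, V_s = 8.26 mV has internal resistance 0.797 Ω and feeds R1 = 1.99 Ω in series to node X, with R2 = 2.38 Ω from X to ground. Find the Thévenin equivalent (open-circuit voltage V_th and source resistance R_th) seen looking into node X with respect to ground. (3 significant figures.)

V_th ≈ 3.80 mV, R_th ≈ 1.28 Ω

R1' = 0.797 + 1.99 = 2.787 Ω (source resistance + R1).
Open-circuit (no load on X): V_th = V_s · R2/(R1' + R2) = 8.26 × 2.38/(2.787 + 2.38) = 3.805 mV.
With V_s suppressed (replaced by a short), R_th = R1' ‖ R2 = (2.787 × 2.38)/(2.787 + 2.38) = 1.284 Ω.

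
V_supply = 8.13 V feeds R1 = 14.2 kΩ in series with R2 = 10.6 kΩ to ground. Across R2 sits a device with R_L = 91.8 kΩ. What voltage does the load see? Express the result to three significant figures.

V_out ≈ 3.26 V

R2 ‖ R_L = (10.6 × 91.8)/(10.6 + 91.8) = 9.503 kΩ.
Now apply the divider: V_out = 8.13 × 0.4009 = 3.259 V.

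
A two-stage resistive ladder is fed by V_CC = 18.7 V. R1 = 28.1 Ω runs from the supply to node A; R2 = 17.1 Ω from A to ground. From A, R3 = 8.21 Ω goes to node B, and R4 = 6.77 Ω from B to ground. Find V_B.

Node A sees R2 in parallel with the series input of stage 2, R3 + R4 = 14.98 Ω.
Effective lower resistance at A: R2 ‖ 14.98 = 7.985 Ω.
First divider: V_A = V_CC · 7.985/(28.1 + 7.985) = 4.138 V.
V_B = V_A × 0.4519 = 1.870 V.

V_B ≈ 1.87 V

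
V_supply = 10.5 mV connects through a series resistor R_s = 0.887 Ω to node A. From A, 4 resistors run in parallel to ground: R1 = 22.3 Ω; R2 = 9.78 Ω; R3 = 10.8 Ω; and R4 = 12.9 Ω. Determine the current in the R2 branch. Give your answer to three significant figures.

Parallel bank: R_p = 1/(1/22.3 + 1/9.78 + 1/10.8 + 1/12.9) = 3.153 Ω.
Node voltage V_A = V_supply · R_p/(R_s + R_p) = 10.5 × 0.7804 = 8.194 mV.
Branch current I = V_A/R2 = 8.194/9.78 = 0.8379 mA.

I ≈ 0.838 mA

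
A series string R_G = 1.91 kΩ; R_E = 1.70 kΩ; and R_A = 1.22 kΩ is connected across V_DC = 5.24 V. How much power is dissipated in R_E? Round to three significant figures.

The common current is I = 5.24/4.830 = 1.085 mA.
V(R_E) = I·R = 1.844 V; P = V·I = 1.844 × 1.085 = 2.001 mW.

P ≈ 2.00 mW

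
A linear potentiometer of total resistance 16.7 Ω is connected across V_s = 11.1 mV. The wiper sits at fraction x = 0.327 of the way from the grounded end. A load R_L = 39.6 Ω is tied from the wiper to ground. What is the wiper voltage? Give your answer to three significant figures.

V_out ≈ 3.32 mV

Split the track: R_lower = x·R_p = 5.461 Ω, R_upper = (1−x)·R_p = 11.24 Ω.
(x·R_p) ‖ R_L = 4.799 Ω.
Then V_out = V_s · 4.799/(11.24 + 4.799) = 3.321 mV.
(Unloaded: V_out = x·V_s = 3.63 mV.)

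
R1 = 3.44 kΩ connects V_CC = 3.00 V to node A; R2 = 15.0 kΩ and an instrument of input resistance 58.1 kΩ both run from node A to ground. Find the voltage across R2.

V_out ≈ 2.33 V

R2 ‖ R_L = (15.0 × 58.1)/(15.0 + 58.1) = 11.92 kΩ.
Voltage divider with the loaded lower leg: V_out = 3.00 × 11.92/(3.44 + 11.92) = 3.00 × 0.7761 = 2.328 V.
(Unloaded it would be 2.44 V; the load pulls it down.)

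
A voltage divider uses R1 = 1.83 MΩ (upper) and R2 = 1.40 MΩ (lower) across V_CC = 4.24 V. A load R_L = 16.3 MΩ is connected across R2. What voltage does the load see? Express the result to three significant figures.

R2 ‖ R_L = (1.40 × 16.3)/(1.40 + 16.3) = 1.289 MΩ.
Then V_out = V_CC · R2'/(R1 + R2') = 4.24 × 1.289/3.119 = 1.752 V.

V_out ≈ 1.75 V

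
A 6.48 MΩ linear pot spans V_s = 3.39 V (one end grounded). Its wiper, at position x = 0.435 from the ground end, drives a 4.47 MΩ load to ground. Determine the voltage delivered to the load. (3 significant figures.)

The pot divides into 3.661 MΩ above the wiper and 2.819 MΩ below.
(x·R_p) ‖ R_L = 1.729 MΩ.
V_out = 3.39 × 1.729/(3.661 + 1.729) = 1.087 V.

V_out ≈ 1.09 V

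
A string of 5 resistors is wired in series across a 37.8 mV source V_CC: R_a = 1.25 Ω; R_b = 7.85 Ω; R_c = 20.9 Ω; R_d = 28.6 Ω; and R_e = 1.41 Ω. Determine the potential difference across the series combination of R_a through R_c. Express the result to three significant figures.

ΣR = 1.25 + 7.85 + 20.9 + 28.6 + 1.41 = 60.01 Ω.
R_{R_a..R_c} = 1.25 + 7.85 + 20.9 = 30.00 Ω.
By the voltage-divider rule, V = 37.8 × 30.00/60.01 = 18.90 mV.

V ≈ 18.9 mV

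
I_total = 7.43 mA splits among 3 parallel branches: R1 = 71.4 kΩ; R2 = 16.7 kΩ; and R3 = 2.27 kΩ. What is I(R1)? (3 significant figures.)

Total conductance ΣG = 1/71.4 + 1/16.7 + 1/2.27 = 0.5144 (units of 1/kΩ).
By the current-divider rule, I = I_total · G_k/ΣG = 7.43 × 0.02723 = 0.2023 mA.

I ≈ 0.202 mA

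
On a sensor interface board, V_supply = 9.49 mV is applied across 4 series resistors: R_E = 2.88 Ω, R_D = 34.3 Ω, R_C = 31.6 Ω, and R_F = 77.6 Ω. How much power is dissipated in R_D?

P ≈ 0.144 µW

Series current I = V_supply/ΣR = 9.49/146.4 = 0.06483 mA.
P = I²R = 0.004203 × 34.3 = 0.1442 µW.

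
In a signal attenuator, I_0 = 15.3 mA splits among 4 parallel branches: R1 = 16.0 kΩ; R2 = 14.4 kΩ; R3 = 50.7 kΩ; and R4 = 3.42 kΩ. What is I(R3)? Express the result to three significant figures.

I ≈ 0.680 mA

Total conductance ΣG = 1/16.0 + 1/14.4 + 1/50.7 + 1/3.42 = 0.4441 (units of 1/kΩ).
R3 takes the fraction G_k/ΣG = 0.01972/0.4441 = 0.04442, so I = 15.3 × 0.04442 = 0.6796 mA.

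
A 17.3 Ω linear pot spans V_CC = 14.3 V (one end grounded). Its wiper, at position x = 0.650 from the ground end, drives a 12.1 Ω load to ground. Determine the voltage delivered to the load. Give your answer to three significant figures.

V_out ≈ 7.01 V

The pot divides into 6.055 Ω above the wiper and 11.25 Ω below.
Lower segment in parallel with the load: 11.25 ‖ 12.1 = 5.828 Ω.
Then V_out = V_CC · 5.828/(6.055 + 5.828) = 7.014 V.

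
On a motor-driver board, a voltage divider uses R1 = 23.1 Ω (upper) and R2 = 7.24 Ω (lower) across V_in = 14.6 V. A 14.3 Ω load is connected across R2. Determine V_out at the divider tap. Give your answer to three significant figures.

V_out ≈ 2.51 V

First combine the lower leg with the load: R2 ‖ R_L = 4.806 Ω.
Now apply the divider: V_out = 14.6 × 0.1722 = 2.515 V.
(Unloaded it would be 3.48 V; the load pulls it down.)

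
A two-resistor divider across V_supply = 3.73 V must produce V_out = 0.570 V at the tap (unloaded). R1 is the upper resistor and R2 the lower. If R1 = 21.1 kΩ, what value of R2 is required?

Required fraction k = V_out/V_supply = 0.1528.
So R2 = R1 · V_out/(V_supply − V_out) = 21.1 × 0.570/(3.73 − 0.570) = 21.1 × 0.1804 = 3.806 kΩ.

R2 ≈ 3.81 kΩ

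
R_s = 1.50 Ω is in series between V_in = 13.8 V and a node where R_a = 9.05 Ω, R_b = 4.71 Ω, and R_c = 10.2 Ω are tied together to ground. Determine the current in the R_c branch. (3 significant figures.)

I ≈ 0.829 A

Parallel bank: R_p = 1/(1/9.05 + 1/4.71 + 1/10.2) = 2.376 Ω.
V_A = 13.8 × 2.376/3.876 = 8.460 V.
Branch current I = V_A/R_c = 8.460/10.2 = 0.8294 A.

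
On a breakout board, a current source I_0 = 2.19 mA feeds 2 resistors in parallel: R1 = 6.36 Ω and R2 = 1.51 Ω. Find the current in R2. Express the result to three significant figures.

I ≈ 1.77 mA

Two-branch current divider: I_k = I_0 · R_other/(R_1 + R_2).
I(R2) = 2.19 × 6.36/(6.36 + 1.51) = 2.19 × 0.8081 = 1.770 mA.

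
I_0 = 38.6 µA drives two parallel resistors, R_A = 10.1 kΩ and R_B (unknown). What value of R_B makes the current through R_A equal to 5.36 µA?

R_B ≈ 1.63 kΩ

The fraction through R_A equals R_B/(R_A+R_B).
5.36/38.6 = R_B/(R_A + R_B) → R_B = R_A · (0.1389)/(1 − 0.1389) = 10.1 × 0.1613 = 1.629 kΩ.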